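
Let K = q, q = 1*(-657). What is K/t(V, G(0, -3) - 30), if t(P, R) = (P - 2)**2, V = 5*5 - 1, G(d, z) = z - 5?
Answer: -657/484 ≈ -1.3574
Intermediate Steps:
G(d, z) = -5 + z
V = 24 (V = 25 - 1 = 24)
t(P, R) = (-2 + P)**2
q = -657
K = -657
K/t(V, G(0, -3) - 30) = -657/(-2 + 24)**2 = -657/(22**2) = -657/484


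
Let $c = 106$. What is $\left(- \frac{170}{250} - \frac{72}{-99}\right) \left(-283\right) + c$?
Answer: $\frac{25471}{275} \approx 92.622$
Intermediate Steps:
$\left(- \frac{170}{250} - \frac{72}{-99}\right) \left(-283\right) + c = \left(- \frac{170}{250} - \frac{72}{-99}\right) \left(-283\right) + 106 = \left(\left(-170\right) \frac{1}{250} - - \frac{8}{11}\right) \left(-283\right) + 106 = \left(- \frac{17}{25} + \frac{8}{11}\right) \left(-283\right) + 106 = \frac{13}{275} \left(-283\right) + 106 = - \frac{3679}{275} + 106 = \frac{25471}{275}$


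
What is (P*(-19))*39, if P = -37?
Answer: 27417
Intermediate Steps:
(P*(-19))*39 = -37*(-19)*39 = 703*39 = 27417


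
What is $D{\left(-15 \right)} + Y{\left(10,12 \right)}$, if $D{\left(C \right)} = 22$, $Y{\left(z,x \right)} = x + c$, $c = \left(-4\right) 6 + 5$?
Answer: $15$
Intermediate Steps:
$c = -19$ ($c = -24 + 5 = -19$)
$Y{\left(z,x \right)} = -19 + x$ ($Y{\left(z,x \right)} = x - 19 = -19 + x$)
$D{\left(-15 \right)} + Y{\left(10,12 \right)} = 22 + \left(-19 + 12\right) = 22 - 7 = 15$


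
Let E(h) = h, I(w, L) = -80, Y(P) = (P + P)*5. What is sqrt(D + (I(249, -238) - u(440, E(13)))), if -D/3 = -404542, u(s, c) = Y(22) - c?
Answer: sqrt(1213339) ≈ 1101.5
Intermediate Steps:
Y(P) = 10*P (Y(P) = (2*P)*5 = 10*P)
u(s, c) = 220 - c (u(s, c) = 10*22 - c = 220 - c)
D = 1213626 (D = -3*(-404542) = 1213626)
sqrt(D + (I(249, -238) - u(440, E(13)))) = sqrt(1213626 + (-80 - (220 - 1*13))) = sqrt(1213626 + (-80 - (220 - 13))) = sqrt(1213626 + (-80 - 1*207)) = sqrt(1213626 + (-80 - 207)) = sqrt(1213626 - 287) = sqrt(1213339)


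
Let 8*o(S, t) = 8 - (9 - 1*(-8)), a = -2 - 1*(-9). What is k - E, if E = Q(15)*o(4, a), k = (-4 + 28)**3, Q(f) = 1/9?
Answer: 110593/8 ≈ 13824.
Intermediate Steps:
a = 7 (a = -2 + 9 = 7)
Q(f) = 1/9
o(S, t) = -9/8 (o(S, t) = (8 - (9 - 1*(-8)))/8 = (8 - (9 + 8))/8 = (8 - 1*17)/8 = (8 - 17)/8 = (1/8)*(-9) = -9/8)
k = 13824 (k = 24**3 = 13824)
E = -1/8 (E = (1/9)*(-9/8) = -1/8 ≈ -0.12500)
k - E = 13824 - 1*(-1/8) = 13824 + 1/8 = 110593/8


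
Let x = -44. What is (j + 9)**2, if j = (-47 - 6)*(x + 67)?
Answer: 1464100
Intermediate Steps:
j = -1219 (j = (-47 - 6)*(-44 + 67) = -53*23 = -1219)
(j + 9)**2 = (-1219 + 9)**2 = (-1210)**2 = 1464100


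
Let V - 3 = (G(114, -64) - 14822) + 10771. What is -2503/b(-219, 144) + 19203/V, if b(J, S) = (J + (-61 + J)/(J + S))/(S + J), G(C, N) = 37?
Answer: -3785493704/4317173 ≈ -876.85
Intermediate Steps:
b(J, S) = (J + (-61 + J)/(J + S))/(J + S)
V = -4011 (V = 3 + ((37 - 14822) + 10771) = 3 + (-14785 + 10771) = 3 - 4014 = -4011)
-2503/b(-219, 144) + 19203/V = -2503*(-219 + 144)²/(-61 - 219 + (-219)² - 219*144) + 19203/(-4011) = -2503*5625/(-61 - 219 + 47961 - 31536) + 19203*(-1/4011) = -2503/((1/5625)*16145) - 6401/1337 = -2503/3229/1125 - 6401/1337 = -2503*1125/3229 - 6401/1337 = -2815875/3229 - 6401/1337 = -3785493704/4317173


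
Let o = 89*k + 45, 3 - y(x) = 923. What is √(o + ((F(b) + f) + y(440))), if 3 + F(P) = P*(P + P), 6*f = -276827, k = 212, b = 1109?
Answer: √87538110/6 ≈ 1559.4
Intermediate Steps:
f = -276827/6 (f = (⅙)*(-276827) = -276827/6 ≈ -46138.)
y(x) = -920 (y(x) = 3 - 1*923 = 3 - 923 = -920)
F(P) = -3 + 2*P² (F(P) = -3 + P*(P + P) = -3 + P*(2*P) = -3 + 2*P²)
o = 18913 (o = 89*212 + 45 = 18868 + 45 = 18913)
√(o + ((F(b) + f) + y(440))) = √(18913 + (((-3 + 2*1109²) - 276827/6) - 920)) = √(18913 + (((-3 + 2*1229881) - 276827/6) - 920)) = √(18913 + (((-3 + 2459762) - 276827/6) - 920)) = √(18913 + ((2459759 - 276827/6) - 920)) = √(18913 + (14481727/6 - 920)) = √(18913 + 14476207/6) = √(14589685/6) = √87538110/6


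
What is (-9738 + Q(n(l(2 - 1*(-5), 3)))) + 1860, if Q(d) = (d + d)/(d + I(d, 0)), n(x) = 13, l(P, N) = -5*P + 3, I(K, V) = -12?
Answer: -7852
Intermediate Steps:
l(P, N) = 3 - 5*P
Q(d) = 2*d/(-12 + d) (Q(d) = (d + d)/(d - 12) = (2*d)/(-12 + d) = 2*d/(-12 + d))
(-9738 + Q(n(l(2 - 1*(-5), 3)))) + 1860 = (-9738 + 2*13/(-12 + 13)) + 1860 = (-9738 + 2*13/1) + 1860 = (-9738 + 2*13*1) + 1860 = (-9738 + 26) + 1860 = -9712 + 1860 = -7852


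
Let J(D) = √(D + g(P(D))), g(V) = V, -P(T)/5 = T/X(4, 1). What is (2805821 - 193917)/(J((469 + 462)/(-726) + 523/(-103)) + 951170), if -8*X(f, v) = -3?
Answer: 557327476819365120/202960436555215733 - 86192832*√3624954602/202960436555215733 ≈ 2.7460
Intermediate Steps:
X(f, v) = 3/8 (X(f, v) = -⅛*(-3) = 3/8)
P(T) = -40*T/3 (P(T) = -5*T/3/8 = -5*T*8/3 = -40*T/3)
J(D) = √111*√(-D)/3 (J(D) = √(D - 40*D/3) = √(-37*D/3) = √111*√(-D)/3)
(2805821 - 193917)/(J((469 + 462)/(-726) + 523/(-103)) + 951170) = (2805821 - 193917)/(√111*√(-((469 + 462)/(-726) + 523/(-103)))/3 + 951170) = 2611904/(√111*√(-(931*(-1/726) + 523*(-1/103)))/3 + 951170) = 2611904/(√111*√(-(-931/726 - 523/103))/3 + 951170) = 2611904/(√111*√(-1*(-475591/74778))/3 + 951170) = 2611904/(√111*√(475591/74778)/3 + 951170) = 2611904/(√111*(√293915238/6798)/3 + 951170) = 2611904/(√3624954602/6798 + 951170) = 2611904/(951170 + √3624954602/6798)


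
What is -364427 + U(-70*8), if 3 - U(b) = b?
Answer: -363864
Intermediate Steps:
U(b) = 3 - b
-364427 + U(-70*8) = -364427 + (3 - (-70)*8) = -364427 + (3 - 1*(-560)) = -364427 + (3 + 560) = -364427 + 563 = -363864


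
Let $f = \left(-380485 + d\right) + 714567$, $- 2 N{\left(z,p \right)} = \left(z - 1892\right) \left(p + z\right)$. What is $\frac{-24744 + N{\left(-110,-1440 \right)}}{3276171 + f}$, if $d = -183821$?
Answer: $- \frac{788147}{1713216} \approx -0.46004$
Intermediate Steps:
$N{\left(z,p \right)} = - \frac{\left(-1892 + z\right) \left(p + z\right)}{2}$ ($N{\left(z,p \right)} = - \frac{\left(z - 1892\right) \left(p + z\right)}{2} = - \frac{\left(-1892 + z\right) \left(p + z\right)}{2}$)
$f = 150261$ ($f = \left(-380485 - 183821\right) + 714567 = -564306 + 714567 = 150261$)
$\frac{-24744 + N{\left(-110,-1440 \right)}}{3276171 + f} = \frac{-24744 + \left(946 \left(-1440\right) + 946 \left(-110\right) - \frac{\left(-110\right)^{2}}{2} - \left(-720\right) \left(-110\right)\right)}{3276171 + 150261} = \frac{-24744 - 1551550}{3426432} = \left(-24744 - 1551550\right) \frac{1}{3426432} = \left(-1576294\right) \frac{1}{3426432} = - \frac{788147}{1713216}$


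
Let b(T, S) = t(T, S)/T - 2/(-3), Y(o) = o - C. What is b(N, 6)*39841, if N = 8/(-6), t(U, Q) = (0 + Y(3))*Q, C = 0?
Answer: -3067757/6 ≈ -5.1129e+5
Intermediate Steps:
Y(o) = o (Y(o) = o - 1*0 = o + 0 = o)
t(U, Q) = 3*Q (t(U, Q) = (0 + 3)*Q = 3*Q)
N = -4/3 (N = 8*(-⅙) = -4/3 ≈ -1.3333)
b(T, S) = ⅔ + 3*S/T (b(T, S) = (3*S)/T - 2/(-3) = 3*S/T - 2*(-⅓) = 3*S/T + ⅔ = ⅔ + 3*S/T)
b(N, 6)*39841 = (⅔ + 3*6/(-4/3))*39841 = (⅔ + 3*6*(-¾))*39841 = (⅔ - 27/2)*39841 = -77/6*39841 = -3067757/6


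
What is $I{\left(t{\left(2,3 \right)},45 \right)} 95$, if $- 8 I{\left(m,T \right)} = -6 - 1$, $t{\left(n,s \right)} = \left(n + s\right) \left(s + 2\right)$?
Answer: $\frac{665}{8} \approx 83.125$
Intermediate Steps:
$t{\left(n,s \right)} = \left(2 + s\right) \left(n + s\right)$ ($t{\left(n,s \right)} = \left(n + s\right) \left(2 + s\right) = \left(2 + s\right) \left(n + s\right)$)
$I{\left(m,T \right)} = \frac{7}{8}$ ($I{\left(m,T \right)} = - \frac{-6 - 1}{8} = \left(- \frac{1}{8}\right) \left(-7\right) = \frac{7}{8}$)
$I{\left(t{\left(2,3 \right)},45 \right)} 95 = \frac{7}{8} \cdot 95 = \frac{665}{8}$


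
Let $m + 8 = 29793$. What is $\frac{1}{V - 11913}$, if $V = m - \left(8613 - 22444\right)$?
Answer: $\frac{1}{31703} \approx 3.1543 \cdot 10^{-5}$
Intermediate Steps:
$m = 29785$ ($m = -8 + 29793 = 29785$)
$V = 43616$ ($V = 29785 - \left(8613 - 22444\right) = 29785 - -13831 = 29785 + 13831 = 43616$)
$\frac{1}{V - 11913} = \frac{1}{43616 - 11913} = \frac{1}{31703}$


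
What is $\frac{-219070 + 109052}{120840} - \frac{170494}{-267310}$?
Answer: $- \frac{440320831}{1615087020} \approx -0.27263$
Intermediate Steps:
$\frac{-219070 + 109052}{120840} - \frac{170494}{-267310} = \left(-110018\right) \frac{1}{120840} - - \frac{85247}{133655} = - \frac{55009}{60420} + \frac{85247}{133655} = - \frac{440320831}{1615087020}$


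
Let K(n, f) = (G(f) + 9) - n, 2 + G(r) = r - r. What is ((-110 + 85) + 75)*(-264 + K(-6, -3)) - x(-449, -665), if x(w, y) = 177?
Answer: -12727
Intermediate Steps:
G(r) = -2 (G(r) = -2 + (r - r) = -2 + 0 = -2)
K(n, f) = 7 - n (K(n, f) = (-2 + 9) - n = 7 - n)
((-110 + 85) + 75)*(-264 + K(-6, -3)) - x(-449, -665) = ((-110 + 85) + 75)*(-264 + (7 - 1*(-6))) - 1*177 = (-25 + 75)*(-264 + (7 + 6)) - 177 = 50*(-264 + 13) - 177 = 50*(-251) - 177 = -12550 - 177 = -12727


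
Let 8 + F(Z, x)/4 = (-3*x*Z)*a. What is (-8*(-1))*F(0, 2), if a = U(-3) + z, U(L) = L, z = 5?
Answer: -256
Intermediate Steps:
a = 2 (a = -3 + 5 = 2)
F(Z, x) = -32 - 24*Z*x (F(Z, x) = -32 + 4*(-3*x*Z*2) = -32 + 4*(-3*Z*x*2) = -32 + 4*(-6*Z*x) = -32 - 24*Z*x)
(-8*(-1))*F(0, 2) = (-8*(-1))*(-32 - 24*0*2) = 8*(-32 + 0) = 8*(-32) = -256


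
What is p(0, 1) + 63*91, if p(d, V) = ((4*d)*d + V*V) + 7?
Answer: 5741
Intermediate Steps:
p(d, V) = 7 + V² + 4*d² (p(d, V) = (4*d² + V²) + 7 = (V² + 4*d²) + 7 = 7 + V² + 4*d²)
p(0, 1) + 63*91 = (7 + 1² + 4*0²) + 63*91 = (7 + 1 + 4*0) + 5733 = (7 + 1 + 0) + 5733 = 8 + 5733 = 5741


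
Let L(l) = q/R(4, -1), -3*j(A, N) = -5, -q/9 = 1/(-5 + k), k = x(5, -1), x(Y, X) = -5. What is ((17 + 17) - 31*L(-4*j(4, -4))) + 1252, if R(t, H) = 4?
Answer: 51161/40 ≈ 1279.0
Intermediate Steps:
k = -5
q = 9/10 (q = -9/(-5 - 5) = -9/(-10) = -9*(-⅒) = 9/10 ≈ 0.90000)
j(A, N) = 5/3 (j(A, N) = -⅓*(-5) = 5/3)
L(l) = 9/40 (L(l) = (9/10)/4 = (9/10)*(¼) = 9/40)
((17 + 17) - 31*L(-4*j(4, -4))) + 1252 = ((17 + 17) - 31*9/40) + 1252 = (34 - 279/40) + 1252 = 1081/40 + 1252 = 51161/40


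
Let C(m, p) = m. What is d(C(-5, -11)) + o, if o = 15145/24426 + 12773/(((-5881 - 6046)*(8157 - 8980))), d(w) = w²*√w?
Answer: 148974116843/239763686346 + 25*I*√5 ≈ 0.62134 + 55.902*I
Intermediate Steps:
d(w) = w^(5/2)
o = 148974116843/239763686346 (o = 15145*(1/24426) + 12773/((-11927*(-823))) = 15145/24426 + 12773/9815921 = 148974116843/239763686346 ≈ 0.62134)
d(C(-5, -11)) + o = (-5)^(5/2) + 148974116843/239763686346 = 25*I*√5 + 148974116843/239763686346 = 148974116843/239763686346 + 25*I*√5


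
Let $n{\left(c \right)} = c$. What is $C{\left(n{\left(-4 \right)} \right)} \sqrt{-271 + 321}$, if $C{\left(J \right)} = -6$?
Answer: $- 30 \sqrt{2} \approx -42.426$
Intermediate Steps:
$C{\left(n{\left(-4 \right)} \right)} \sqrt{-271 + 321} = - 6 \sqrt{-271 + 321} = - 6 \sqrt{50} = - 6 \cdot 5 \sqrt{2} = - 30 \sqrt{2}$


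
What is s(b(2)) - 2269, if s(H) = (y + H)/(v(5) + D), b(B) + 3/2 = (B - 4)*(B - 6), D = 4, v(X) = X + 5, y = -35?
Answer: -63589/28 ≈ -2271.0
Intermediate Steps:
v(X) = 5 + X
b(B) = -3/2 + (-6 + B)*(-4 + B) (b(B) = -3/2 + (B - 4)*(B - 6) = -3/2 + (-4 + B)*(-6 + B) = -3/2 + (-6 + B)*(-4 + B))
s(H) = -5/2 + H/14 (s(H) = (-35 + H)/((5 + 5) + 4) = (-35 + H)/(10 + 4) = (-35 + H)/14 = (-35 + H)*(1/14) = -5/2 + H/14)
s(b(2)) - 2269 = (-5/2 + (45/2 + 2² - 10*2)/14) - 2269 = (-5/2 + (45/2 + 4 - 20)/14) - 2269 = (-5/2 + (1/14)*(13/2)) - 2269 = (-5/2 + 13/28) - 2269 = -57/28 - 2269 = -63589/28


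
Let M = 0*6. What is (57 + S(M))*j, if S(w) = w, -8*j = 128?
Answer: -912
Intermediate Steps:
j = -16 (j = -1/8*128 = -16)
M = 0
(57 + S(M))*j = (57 + 0)*(-16) = 57*(-16) = -912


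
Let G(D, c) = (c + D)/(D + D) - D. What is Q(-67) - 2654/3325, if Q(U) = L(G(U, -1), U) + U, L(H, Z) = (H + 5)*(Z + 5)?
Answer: -1016580443/222775 ≈ -4563.3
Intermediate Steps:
G(D, c) = -D + (D + c)/(2*D) (G(D, c) = (D + c)/((2*D)) - D = (D + c)*(1/(2*D)) - D = (D + c)/(2*D) - D = -D + (D + c)/(2*D))
L(H, Z) = (5 + H)*(5 + Z)
Q(U) = 55/2 + U - 5/(2*U) + U*(½ - U - 1/(2*U)) (Q(U) = (25 + 5*(½ - U + (½)*(-1)/U) + 5*U + (½ - U + (½)*(-1)/U)*U) + U = (25 + 5*(½ - U - 1/(2*U)) + 5*U + (½ - U - 1/(2*U))*U) + U = (25 + (5/2 - 5*U - 5/(2*U)) + 5*U + U*(½ - U - 1/(2*U))) + U = (55/2 - 5/(2*U) + U*(½ - U - 1/(2*U))) + U = 55/2 + U - 5/(2*U) + U*(½ - U - 1/(2*U)))
Q(-67) - 2654/3325 = (27 - 1*(-67)² - 5/2/(-67) + (3/2)*(-67)) - 2654/3325 = (27 - 1*4489 - 5/2*(-1/67) - 201/2) - 2654*1/3325 = (27 - 4489 + 5/134 - 201/2) - 2654/3325 = -305685/67 - 2654/3325 = -1016580443/222775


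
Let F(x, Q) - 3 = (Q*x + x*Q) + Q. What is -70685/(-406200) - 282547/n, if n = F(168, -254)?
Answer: 4832834959/1390747560 ≈ 3.4750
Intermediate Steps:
F(x, Q) = 3 + Q + 2*Q*x (F(x, Q) = 3 + ((Q*x + x*Q) + Q) = 3 + ((Q*x + Q*x) + Q) = 3 + (2*Q*x + Q) = 3 + (Q + 2*Q*x) = 3 + Q + 2*Q*x)
n = -85595 (n = 3 - 254 + 2*(-254)*168 = 3 - 254 - 85344 = -85595)
-70685/(-406200) - 282547/n = -70685/(-406200) - 282547/(-85595) = -70685*(-1/406200) - 282547*(-1/85595) = 14137/81240 + 282547/85595 = 4832834959/1390747560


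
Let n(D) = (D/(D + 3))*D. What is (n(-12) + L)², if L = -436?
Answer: 204304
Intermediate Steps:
n(D) = D²/(3 + D) (n(D) = (D/(3 + D))*D = D²/(3 + D))
(n(-12) + L)² = ((-12)²/(3 - 12) - 436)² = (144/(-9) - 436)² = (144*(-⅑) - 436)² = (-16 - 436)² = (-452)² = 204304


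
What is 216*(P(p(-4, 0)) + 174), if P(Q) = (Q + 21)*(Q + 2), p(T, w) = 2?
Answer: 57456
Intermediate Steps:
P(Q) = (2 + Q)*(21 + Q) (P(Q) = (21 + Q)*(2 + Q) = (2 + Q)*(21 + Q))
216*(P(p(-4, 0)) + 174) = 216*((42 + 2² + 23*2) + 174) = 216*((42 + 4 + 46) + 174) = 216*(92 + 174) = 216*266 = 57456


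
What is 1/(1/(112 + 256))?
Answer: 368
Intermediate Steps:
1/(1/(112 + 256)) = 1/(1/368) = 368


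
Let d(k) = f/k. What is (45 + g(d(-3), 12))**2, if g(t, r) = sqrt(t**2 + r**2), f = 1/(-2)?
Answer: (270 + sqrt(5185))**2/36 ≈ 3249.1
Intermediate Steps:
f = -1/2 ≈ -0.50000
d(k) = -1/(2*k)
g(t, r) = sqrt(r**2 + t**2)
(45 + g(d(-3), 12))**2 = (45 + sqrt(12**2 + (-1/2/(-3))**2))**2 = (45 + sqrt(144 + (-1/2*(-1/3))**2))**2 = (45 + sqrt(144 + (1/6)**2))**2 = (45 + sqrt(144 + 1/36))**2 = (45 + sqrt(5185/36))**2 = (45 + sqrt(5185)/6)**2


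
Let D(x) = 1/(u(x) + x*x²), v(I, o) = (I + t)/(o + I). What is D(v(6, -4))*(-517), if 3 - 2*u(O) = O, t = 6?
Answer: -94/39 ≈ -2.4103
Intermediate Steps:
u(O) = 3/2 - O/2
v(I, o) = (6 + I)/(I + o) (v(I, o) = (I + 6)/(o + I) = (6 + I)/(I + o))
D(x) = 1/(3/2 + x³ - x/2) (D(x) = 1/((3/2 - x/2) + x*x²) = 1/((3/2 - x/2) + x³) = 1/(3/2 + x³ - x/2))
D(v(6, -4))*(-517) = (2/(3 - (6 + 6)/(6 - 4) + 2*((6 + 6)/(6 - 4))³))*(-517) = (2/(3 - 12/2 + 2*(12/2)³))*(-517) = (2/(3 - 12/2 + 2*((½)*12)³))*(-517) = (2/(3 - 1*6 + 2*6³))*(-517) = (2/(3 - 6 + 2*216))*(-517) = (2/(3 - 6 + 432))*(-517) = (2/429)*(-517) = -94/39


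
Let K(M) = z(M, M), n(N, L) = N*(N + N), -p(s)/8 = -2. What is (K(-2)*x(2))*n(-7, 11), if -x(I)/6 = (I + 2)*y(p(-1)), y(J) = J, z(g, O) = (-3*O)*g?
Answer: 451584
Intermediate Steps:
p(s) = 16 (p(s) = -8*(-2) = 16)
n(N, L) = 2*N² (n(N, L) = N*(2*N) = 2*N²)
z(g, O) = -3*O*g
K(M) = -3*M² (K(M) = -3*M*M = -3*M²)
x(I) = -192 - 96*I (x(I) = -6*(I + 2)*16 = -6*(2 + I)*16 = -6*(32 + 16*I) = -192 - 96*I)
(K(-2)*x(2))*n(-7, 11) = ((-3*(-2)²)*(-192 - 96*2))*(2*(-7)²) = ((-3*4)*(-192 - 192))*(2*49) = -12*(-384)*98 = 4608*98 = 451584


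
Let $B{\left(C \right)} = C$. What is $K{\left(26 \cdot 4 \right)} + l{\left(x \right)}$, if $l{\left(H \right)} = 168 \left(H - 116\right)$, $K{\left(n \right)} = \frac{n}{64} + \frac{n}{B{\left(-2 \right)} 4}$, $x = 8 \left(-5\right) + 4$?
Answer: $- \frac{204379}{8} \approx -25547.0$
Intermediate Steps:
$x = -36$ ($x = -40 + 4 = -36$)
$K{\left(n \right)} = - \frac{7 n}{64}$ ($K{\left(n \right)} = \frac{n}{64} + \frac{n}{\left(-2\right) 4} = n \frac{1}{64} + \frac{n}{-8} = \frac{n}{64} + n \left(- \frac{1}{8}\right) = \frac{n}{64} - \frac{n}{8} = - \frac{7 n}{64}$)
$l{\left(H \right)} = -19488 + 168 H$ ($l{\left(H \right)} = 168 \left(-116 + H\right) = -19488 + 168 H$)
$K{\left(26 \cdot 4 \right)} + l{\left(x \right)} = - \frac{7 \cdot 26 \cdot 4}{64} + \left(-19488 + 168 \left(-36\right)\right) = \left(- \frac{7}{64}\right) 104 - 25536 = - \frac{91}{8} - 25536 = - \frac{204379}{8}$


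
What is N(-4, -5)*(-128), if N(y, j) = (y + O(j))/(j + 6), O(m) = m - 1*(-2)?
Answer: 896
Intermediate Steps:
O(m) = 2 + m (O(m) = m + 2 = 2 + m)
N(y, j) = (2 + j + y)/(6 + j) (N(y, j) = (y + (2 + j))/(j + 6) = (2 + j + y)/(6 + j))
N(-4, -5)*(-128) = ((2 - 5 - 4)/(6 - 5))*(-128) = (-7/1)*(-128) = (1*(-7))*(-128) = -7*(-128) = 896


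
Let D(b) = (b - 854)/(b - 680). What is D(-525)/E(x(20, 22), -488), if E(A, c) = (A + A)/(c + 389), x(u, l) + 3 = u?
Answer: -136521/40970 ≈ -3.3322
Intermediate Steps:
D(b) = (-854 + b)/(-680 + b)
x(u, l) = -3 + u
E(A, c) = 2*A/(389 + c) (E(A, c) = (2*A)/(389 + c) = 2*A/(389 + c))
D(-525)/E(x(20, 22), -488) = ((-854 - 525)/(-680 - 525))/((2*(-3 + 20)/(389 - 488))) = (-1379/(-1205))/((2*17/(-99))) = (-1/1205*(-1379))/((2*17*(-1/99))) = 1379/(1205*(-34/99)) = (1379/1205)*(-99/34) = -136521/40970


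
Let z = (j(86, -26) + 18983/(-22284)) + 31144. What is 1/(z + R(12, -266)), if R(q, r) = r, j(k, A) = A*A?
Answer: 22284/703130353 ≈ 3.1693e-5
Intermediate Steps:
j(k, A) = A²
z = 709057897/22284 (z = ((-26)² + 18983/(-22284)) + 31144 = (676 + 18983*(-1/22284)) + 31144 = (676 - 18983/22284) + 31144 = 15045001/22284 + 31144 = 709057897/22284 ≈ 31819.)
1/(z + R(12, -266)) = 1/(709057897/22284 - 266) = 1/(703130353/22284) = 22284/703130353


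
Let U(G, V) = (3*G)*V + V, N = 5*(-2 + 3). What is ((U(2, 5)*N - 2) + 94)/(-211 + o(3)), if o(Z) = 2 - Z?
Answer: -267/212 ≈ -1.2594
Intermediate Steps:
N = 5 (N = 5*1 = 5)
U(G, V) = V + 3*G*V (U(G, V) = 3*G*V + V = V + 3*G*V)
((U(2, 5)*N - 2) + 94)/(-211 + o(3)) = (((5*(1 + 3*2))*5 - 2) + 94)/(-211 + (2 - 1*3)) = (((5*(1 + 6))*5 - 2) + 94)/(-211 + (2 - 3)) = (((5*7)*5 - 2) + 94)/(-211 - 1) = ((35*5 - 2) + 94)/(-212) = ((175 - 2) + 94)*(-1/212) = (173 + 94)*(-1/212) = 267*(-1/212) = -267/212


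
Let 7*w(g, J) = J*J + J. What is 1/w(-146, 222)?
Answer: 7/49506 ≈ 0.00014140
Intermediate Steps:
w(g, J) = J/7 + J²/7 (w(g, J) = (J*J + J)/7 = (J² + J)/7 = (J + J²)/7 = J/7 + J²/7)
1/w(-146, 222) = 1/((⅐)*222*(1 + 222)) = 1/((⅐)*222*223) = 1/(49506/7) = 7/49506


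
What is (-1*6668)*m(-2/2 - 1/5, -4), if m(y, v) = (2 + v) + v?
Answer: 40008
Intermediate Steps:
m(y, v) = 2 + 2*v
(-1*6668)*m(-2/2 - 1/5, -4) = (-1*6668)*(2 + 2*(-4)) = -6668*(2 - 8) = -6668*(-6) = 40008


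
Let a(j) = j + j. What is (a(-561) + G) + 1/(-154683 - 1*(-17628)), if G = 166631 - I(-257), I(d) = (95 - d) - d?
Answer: 22600369499/137055 ≈ 1.6490e+5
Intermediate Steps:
a(j) = 2*j
I(d) = 95 - 2*d
G = 166022 (G = 166631 - (95 - 2*(-257)) = 166631 - (95 + 514) = 166631 - 1*609 = 166631 - 609 = 166022)
(a(-561) + G) + 1/(-154683 - 1*(-17628)) = (2*(-561) + 166022) + 1/(-154683 - 1*(-17628)) = (-1122 + 166022) + 1/(-154683 + 17628) = 164900 + 1/(-137055) = 164900 - 1/137055 = 22600369499/137055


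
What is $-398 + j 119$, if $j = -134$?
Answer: $-16344$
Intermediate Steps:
$-398 + j 119 = -398 - 15946 = -16344$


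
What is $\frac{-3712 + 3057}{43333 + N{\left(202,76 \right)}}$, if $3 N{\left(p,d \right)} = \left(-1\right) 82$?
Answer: $- \frac{1965}{129917} \approx -0.015125$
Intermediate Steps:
$N{\left(p,d \right)} = - \frac{82}{3}$ ($N{\left(p,d \right)} = \frac{\left(-1\right) 82}{3} = \frac{1}{3} \left(-82\right) = - \frac{82}{3}$)
$\frac{-3712 + 3057}{43333 + N{\left(202,76 \right)}} = \frac{-3712 + 3057}{43333 - \frac{82}{3}} = - \frac{655}{\frac{129917}{3}} = \left(-655\right) \frac{3}{129917} = - \frac{1965}{129917}$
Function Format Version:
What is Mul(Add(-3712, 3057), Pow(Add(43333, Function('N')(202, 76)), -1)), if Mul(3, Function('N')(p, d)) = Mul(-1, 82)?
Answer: Rational(-1965, 129917) ≈ -0.015125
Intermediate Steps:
Function('N')(p, d) = Rational(-82, 3) (Function('N')(p, d) = Mul(Rational(1, 3), Mul(-1, 82)) = Mul(Rational(1, 3), -82) = Rational(-82, 3))
Mul(Add(-3712, 3057), Pow(Add(43333, Function('N')(202, 76)), -1)) = Mul(Add(-3712, 3057), Pow(Add(43333, Rational(-82, 3)), -1)) = Mul(-655, Pow(Rational(129917, 3), -1)) = Mul(-655, Rational(3, 129917)) = Rational(-1965, 129917)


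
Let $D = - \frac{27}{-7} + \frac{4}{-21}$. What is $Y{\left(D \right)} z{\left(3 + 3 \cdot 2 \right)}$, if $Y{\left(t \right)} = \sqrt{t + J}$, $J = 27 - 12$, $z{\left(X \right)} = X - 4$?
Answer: $\frac{10 \sqrt{42}}{3} \approx 21.602$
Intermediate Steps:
$z{\left(X \right)} = -4 + X$ ($z{\left(X \right)} = X - 4 = -4 + X$)
$J = 15$ ($J = 27 - 12 = 15$)
$D = \frac{11}{3}$ ($D = \left(-27\right) \left(- \frac{1}{7}\right) + 4 \left(- \frac{1}{21}\right) = \frac{27}{7} - \frac{4}{21} = \frac{11}{3} \approx 3.6667$)
$Y{\left(t \right)} = \sqrt{15 + t}$ ($Y{\left(t \right)} = \sqrt{t + 15} = \sqrt{15 + t}$)
$Y{\left(D \right)} z{\left(3 + 3 \cdot 2 \right)} = \sqrt{15 + \frac{11}{3}} \left(-4 + \left(3 + 3 \cdot 2\right)\right) = \sqrt{\frac{56}{3}} \left(-4 + \left(3 + 6\right)\right) = \frac{2 \sqrt{42}}{3} \left(-4 + 9\right) = \frac{2 \sqrt{42}}{3} \cdot 5 = \frac{10 \sqrt{42}}{3}$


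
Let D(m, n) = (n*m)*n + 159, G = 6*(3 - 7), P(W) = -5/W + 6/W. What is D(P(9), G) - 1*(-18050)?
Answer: 18273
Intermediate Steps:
P(W) = 1/W
G = -24 (G = 6*(-4) = -24)
D(m, n) = 159 + m*n² (D(m, n) = (m*n)*n + 159 = m*n² + 159 = 159 + m*n²)
D(P(9), G) - 1*(-18050) = (159 + (-24)²/9) - 1*(-18050) = (159 + (⅑)*576) + 18050 = (159 + 64) + 18050 = 223 + 18050 = 18273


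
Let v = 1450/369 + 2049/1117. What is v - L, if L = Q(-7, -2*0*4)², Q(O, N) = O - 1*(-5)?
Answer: 727039/412173 ≈ 1.7639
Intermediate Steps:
Q(O, N) = 5 + O (Q(O, N) = O + 5 = 5 + O)
v = 2375731/412173 (v = 1450*(1/369) + 2049*(1/1117) = 1450/369 + 2049/1117 = 2375731/412173 ≈ 5.7639)
L = 4 (L = (5 - 7)² = (-2)² = 4)
v - L = 2375731/412173 - 1*4 = 2375731/412173 - 4 = 727039/412173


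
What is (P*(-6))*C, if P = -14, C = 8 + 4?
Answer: 1008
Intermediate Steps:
C = 12
(P*(-6))*C = -14*(-6)*12 = 84*12 = 1008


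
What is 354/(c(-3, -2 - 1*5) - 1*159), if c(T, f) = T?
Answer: -59/27 ≈ -2.1852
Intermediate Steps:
354/(c(-3, -2 - 1*5) - 1*159) = 354/(-3 - 1*159) = 354/(-3 - 159) = 354/(-162) = 354*(-1/162) = -59/27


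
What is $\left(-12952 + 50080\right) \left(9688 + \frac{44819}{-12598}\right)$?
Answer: $\frac{2264893487220}{6299} \approx 3.5956 \cdot 10^{8}$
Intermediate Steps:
$\left(-12952 + 50080\right) \left(9688 + \frac{44819}{-12598}\right) = 37128 \left(9688 + 44819 \left(- \frac{1}{12598}\right)\right) = 37128 \left(9688 - \frac{44819}{12598}\right) = 37128 \cdot \frac{122004605}{12598} = \frac{2264893487220}{6299}$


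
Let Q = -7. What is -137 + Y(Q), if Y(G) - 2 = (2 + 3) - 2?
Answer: -132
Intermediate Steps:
Y(G) = 5 (Y(G) = 2 + ((2 + 3) - 2) = 2 + (5 - 2) = 2 + 3 = 5)
-137 + Y(Q) = -137 + 5 = -132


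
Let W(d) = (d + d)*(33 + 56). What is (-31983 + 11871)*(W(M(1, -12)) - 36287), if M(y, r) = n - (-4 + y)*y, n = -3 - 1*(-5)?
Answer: 711904464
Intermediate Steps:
n = 2 (n = -3 + 5 = 2)
M(y, r) = 2 - y*(-4 + y) (M(y, r) = 2 - (-4 + y)*y = 2 - y*(-4 + y))
W(d) = 178*d (W(d) = (2*d)*89 = 178*d)
(-31983 + 11871)*(W(M(1, -12)) - 36287) = (-31983 + 11871)*(178*(2 - 1*1² + 4*1) - 36287) = -20112*(178*(2 - 1*1 + 4) - 36287) = -20112*(178*(2 - 1 + 4) - 36287) = -20112*(178*5 - 36287) = -20112*(890 - 36287) = -20112*(-35397) = 711904464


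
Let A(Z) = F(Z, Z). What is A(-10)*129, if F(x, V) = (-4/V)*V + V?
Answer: -1806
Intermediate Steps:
F(x, V) = -4 + V
A(Z) = -4 + Z
A(-10)*129 = (-4 - 10)*129 = -14*129 = -1806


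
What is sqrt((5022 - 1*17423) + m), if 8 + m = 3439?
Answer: I*sqrt(8970) ≈ 94.71*I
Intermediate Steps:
m = 3431 (m = -8 + 3439 = 3431)
sqrt((5022 - 1*17423) + m) = sqrt((5022 - 1*17423) + 3431) = sqrt((5022 - 17423) + 3431) = sqrt(-12401 + 3431) = sqrt(-8970) = I*sqrt(8970)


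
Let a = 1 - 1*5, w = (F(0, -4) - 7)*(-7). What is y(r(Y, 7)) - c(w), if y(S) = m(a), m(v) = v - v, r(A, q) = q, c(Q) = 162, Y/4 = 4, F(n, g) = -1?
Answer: -162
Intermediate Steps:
w = 56 (w = (-1 - 7)*(-7) = -8*(-7) = 56)
Y = 16 (Y = 4*4 = 16)
a = -4 (a = 1 - 5 = -4)
m(v) = 0
y(S) = 0
y(r(Y, 7)) - c(w) = 0 - 1*162 = 0 - 162 = -162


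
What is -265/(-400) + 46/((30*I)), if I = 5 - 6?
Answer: -209/240 ≈ -0.87083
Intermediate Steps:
I = -1
-265/(-400) + 46/((30*I)) = -265/(-400) + 46/((30*(-1))) = -265*(-1/400) + 46/(-30) = 53/80 + 46*(-1/30) = 53/80 - 23/15 = -209/240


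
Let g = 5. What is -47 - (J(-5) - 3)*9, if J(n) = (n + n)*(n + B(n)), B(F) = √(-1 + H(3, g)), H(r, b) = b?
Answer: -290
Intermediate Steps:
B(F) = 2 (B(F) = √(-1 + 5) = √4 = 2)
J(n) = 2*n*(2 + n) (J(n) = (n + n)*(n + 2) = (2*n)*(2 + n) = 2*n*(2 + n))
-47 - (J(-5) - 3)*9 = -47 - (2*(-5)*(2 - 5) - 3)*9 = -47 - (2*(-5)*(-3) - 3)*9 = -47 - (30 - 3)*9 = -47 - 27*9 = -47 - 1*243 = -47 - 243 = -290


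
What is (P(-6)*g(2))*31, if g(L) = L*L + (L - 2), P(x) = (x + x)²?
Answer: 17856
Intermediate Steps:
P(x) = 4*x² (P(x) = (2*x)² = 4*x²)
g(L) = -2 + L + L² (g(L) = L² + (-2 + L) = -2 + L + L²)
(P(-6)*g(2))*31 = ((4*(-6)²)*(-2 + 2 + 2²))*31 = ((4*36)*(-2 + 2 + 4))*31 = (144*4)*31 = 576*31 = 17856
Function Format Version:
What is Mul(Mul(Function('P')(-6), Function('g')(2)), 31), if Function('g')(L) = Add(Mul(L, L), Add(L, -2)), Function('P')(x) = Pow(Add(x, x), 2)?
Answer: 17856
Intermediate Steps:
Function('P')(x) = Mul(4, Pow(x, 2)) (Function('P')(x) = Pow(Mul(2, x), 2) = Mul(4, Pow(x, 2)))
Function('g')(L) = Add(-2, L, Pow(L, 2)) (Function('g')(L) = Add(Pow(L, 2), Add(-2, L)) = Add(-2, L, Pow(L, 2)))
Mul(Mul(Function('P')(-6), Function('g')(2)), 31) = Mul(Mul(Mul(4, Pow(-6, 2)), Add(-2, 2, Pow(2, 2))), 31) = Mul(Mul(Mul(4, 36), Add(-2, 2, 4)), 31) = Mul(Mul(144, 4), 31) = Mul(576, 31) = 17856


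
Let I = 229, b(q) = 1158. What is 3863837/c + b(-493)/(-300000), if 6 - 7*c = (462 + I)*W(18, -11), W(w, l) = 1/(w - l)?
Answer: -39217945649781/25850000 ≈ -1.5171e+6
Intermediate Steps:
c = -517/203 (c = 6/7 - (462 + 229)/(7*(18 - 1*(-11))) = 6/7 - 691/(7*(18 + 11)) = 6/7 - 691/(7*29) = 6/7 - ⅐*691/29 = 6/7 - 691/203 = -517/203 ≈ -2.5468)
3863837/c + b(-493)/(-300000) = 3863837/(-517/203) + 1158/(-300000) = 3863837*(-203/517) + 1158*(-1/300000) = -784358911/517 - 193/50000 = -39217945649781/25850000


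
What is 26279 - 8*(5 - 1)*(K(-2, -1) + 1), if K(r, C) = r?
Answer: 26311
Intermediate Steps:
26279 - 8*(5 - 1)*(K(-2, -1) + 1) = 26279 - 8*(5 - 1)*(-2 + 1) = 26279 - 8*4*(-1) = 26279 - 32*(-1) = 26279 - 1*(-32) = 26279 + 32 = 26311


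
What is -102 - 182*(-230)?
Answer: 41758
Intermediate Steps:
-102 - 182*(-230) = -102 + 41860 = 41758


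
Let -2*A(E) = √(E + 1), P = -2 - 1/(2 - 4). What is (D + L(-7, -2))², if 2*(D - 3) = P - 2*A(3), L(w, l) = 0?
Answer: 169/16 ≈ 10.563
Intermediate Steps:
P = -3/2 (P = -2 - 1/(-2) = -2 - 1*(-½) = -2 + ½ = -3/2 ≈ -1.5000)
A(E) = -√(1 + E)/2 (A(E) = -√(E + 1)/2 = -√(1 + E)/2)
D = 13/4 (D = 3 + (-3/2 - (-1)*√(1 + 3))/2 = 3 + (-3/2 - (-1)*√4)/2 = 3 + (-3/2 - (-1)*2)/2 = 3 + (-3/2 - 2*(-1))/2 = 3 + (-3/2 + 2)/2 = 3 + (½)*(½) = 3 + ¼ = 13/4 ≈ 3.2500)
(D + L(-7, -2))² = (13/4 + 0)² = (13/4)² = 169/16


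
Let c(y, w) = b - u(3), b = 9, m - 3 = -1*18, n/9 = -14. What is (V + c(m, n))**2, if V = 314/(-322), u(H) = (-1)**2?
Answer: 1279161/25921 ≈ 49.348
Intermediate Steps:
n = -126 (n = 9*(-14) = -126)
m = -15 (m = 3 - 1*18 = 3 - 18 = -15)
u(H) = 1
c(y, w) = 8 (c(y, w) = 9 - 1*1 = 9 - 1 = 8)
V = -157/161 (V = 314*(-1/322) = -157/161 ≈ -0.97515)
(V + c(m, n))**2 = (-157/161 + 8)**2 = (1131/161)**2 = 1279161/25921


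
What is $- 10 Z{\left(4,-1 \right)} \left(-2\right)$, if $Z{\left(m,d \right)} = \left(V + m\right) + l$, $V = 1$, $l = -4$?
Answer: $20$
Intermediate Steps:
$Z{\left(m,d \right)} = -3 + m$ ($Z{\left(m,d \right)} = \left(1 + m\right) - 4 = -3 + m$)
$- 10 Z{\left(4,-1 \right)} \left(-2\right) = - 10 \left(-3 + 4\right) \left(-2\right) = \left(-10\right) 1 \left(-2\right) = \left(-10\right) \left(-2\right) = 20$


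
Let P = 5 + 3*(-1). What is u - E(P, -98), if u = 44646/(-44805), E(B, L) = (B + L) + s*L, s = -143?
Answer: -207880212/14935 ≈ -13919.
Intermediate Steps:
P = 2 (P = 5 - 3 = 2)
E(B, L) = B - 142*L (E(B, L) = (B + L) - 143*L = B - 142*L)
u = -14882/14935 (u = 44646*(-1/44805) = -14882/14935 ≈ -0.99645)
u - E(P, -98) = -14882/14935 - (2 - 142*(-98)) = -14882/14935 - (2 + 13916) = -14882/14935 - 1*13918 = -14882/14935 - 13918 = -207880212/14935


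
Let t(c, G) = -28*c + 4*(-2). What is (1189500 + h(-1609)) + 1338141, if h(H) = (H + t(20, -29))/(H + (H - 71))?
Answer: 8313413426/3289 ≈ 2.5276e+6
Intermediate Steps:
t(c, G) = -8 - 28*c (t(c, G) = -28*c - 8 = -8 - 28*c)
h(H) = (-568 + H)/(-71 + 2*H) (h(H) = (H + (-8 - 28*20))/(H + (H - 71)) = (H + (-8 - 560))/(H + (-71 + H)) = (H - 568)/(-71 + 2*H) = (-568 + H)/(-71 + 2*H))
(1189500 + h(-1609)) + 1338141 = (1189500 + (-568 - 1609)/(-71 + 2*(-1609))) + 1338141 = (1189500 - 2177/(-71 - 3218)) + 1338141 = (1189500 - 2177/(-3289)) + 1338141 = (1189500 - 1/3289*(-2177)) + 1338141 = (1189500 + 2177/3289) + 1338141 = 3912267677/3289 + 1338141 = 8313413426/3289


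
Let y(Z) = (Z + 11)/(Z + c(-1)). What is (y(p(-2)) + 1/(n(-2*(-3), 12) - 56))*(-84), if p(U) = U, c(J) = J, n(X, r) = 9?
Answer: 11928/47 ≈ 253.79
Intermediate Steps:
y(Z) = (11 + Z)/(-1 + Z) (y(Z) = (Z + 11)/(Z - 1) = (11 + Z)/(-1 + Z))
(y(p(-2)) + 1/(n(-2*(-3), 12) - 56))*(-84) = ((11 - 2)/(-1 - 2) + 1/(9 - 56))*(-84) = (9/(-3) + 1/(-47))*(-84) = (-⅓*9 - 1/47)*(-84) = (-3 - 1/47)*(-84) = -142/47*(-84) = 11928/47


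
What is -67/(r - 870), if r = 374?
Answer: 67/496 ≈ 0.13508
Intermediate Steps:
-67/(r - 870) = -67/(374 - 870) = -67/(-496) = -1/496*(-67) = 67/496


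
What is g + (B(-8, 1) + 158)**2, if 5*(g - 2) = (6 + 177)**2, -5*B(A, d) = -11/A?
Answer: 50523161/1600 ≈ 31577.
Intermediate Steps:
B(A, d) = 11/(5*A) (B(A, d) = -(-11)/(5*A) = 11/(5*A))
g = 33499/5 (g = 2 + (6 + 177)**2/5 = 2 + (1/5)*183**2 = 2 + (1/5)*33489 = 2 + 33489/5 = 33499/5 ≈ 6699.8)
g + (B(-8, 1) + 158)**2 = 33499/5 + ((11/5)/(-8) + 158)**2 = 33499/5 + ((11/5)*(-1/8) + 158)**2 = 33499/5 + (-11/40 + 158)**2 = 33499/5 + (6309/40)**2 = 33499/5 + 39803481/1600 = 50523161/1600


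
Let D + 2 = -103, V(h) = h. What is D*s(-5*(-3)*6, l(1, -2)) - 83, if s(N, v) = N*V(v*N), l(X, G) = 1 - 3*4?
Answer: 9355417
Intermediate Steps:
l(X, G) = -11 (l(X, G) = 1 - 12 = -11)
D = -105 (D = -2 - 103 = -105)
s(N, v) = v*N² (s(N, v) = N*(v*N) = N*(N*v) = v*N²)
D*s(-5*(-3)*6, l(1, -2)) - 83 = -(-1155)*(-5*(-3)*6)² - 83 = -(-1155)*(15*6)² - 83 = -(-1155)*90² - 83 = -(-1155)*8100 - 83 = -105*(-89100) - 83 = 9355500 - 83 = 9355417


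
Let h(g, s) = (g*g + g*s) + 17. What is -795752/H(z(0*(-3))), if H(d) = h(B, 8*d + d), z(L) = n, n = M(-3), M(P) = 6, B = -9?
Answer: 198938/97 ≈ 2050.9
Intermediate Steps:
h(g, s) = 17 + g**2 + g*s (h(g, s) = (g**2 + g*s) + 17 = 17 + g**2 + g*s)
n = 6
z(L) = 6
H(d) = 98 - 81*d (H(d) = 17 + (-9)**2 - 9*(8*d + d) = 17 + 81 - 81*d = 98 - 81*d)
-795752/H(z(0*(-3))) = -795752/(98 - 81*6) = -795752/(98 - 486) = -795752/(-388) = -795752*(-1/388) = 198938/97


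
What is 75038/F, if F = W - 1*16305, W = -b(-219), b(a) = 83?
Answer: -2207/482 ≈ -4.5788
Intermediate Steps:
W = -83 (W = -1*83 = -83)
F = -16388 (F = -83 - 1*16305 = -83 - 16305 = -16388)
75038/F = 75038/(-16388) = 75038*(-1/16388) = -2207/482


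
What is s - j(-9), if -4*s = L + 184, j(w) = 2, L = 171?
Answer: -363/4 ≈ -90.750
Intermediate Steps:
s = -355/4 (s = -(171 + 184)/4 = -¼*355 = -355/4 ≈ -88.750)
s - j(-9) = -355/4 - 1*2 = -355/4 - 2 = -363/4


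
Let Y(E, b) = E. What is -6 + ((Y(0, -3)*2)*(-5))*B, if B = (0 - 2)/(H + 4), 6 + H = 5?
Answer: -6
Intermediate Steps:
H = -1 (H = -6 + 5 = -1)
B = -2/3 (B = (0 - 2)/(-1 + 4) = -2/3 ≈ -0.66667)
-6 + ((Y(0, -3)*2)*(-5))*B = -6 + ((0*2)*(-5))*(-2/3) = -6 + (0*(-5))*(-2/3) = -6 + 0*(-2/3) = -6 + 0 = -6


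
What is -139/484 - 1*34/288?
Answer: -7061/17424 ≈ -0.40525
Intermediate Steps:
-139/484 - 1*34/288 = -139*1/484 - 34*1/288 = -139/484 - 17/144 = -7061/17424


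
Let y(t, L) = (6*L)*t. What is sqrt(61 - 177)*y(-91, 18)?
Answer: -19656*I*sqrt(29) ≈ -1.0585e+5*I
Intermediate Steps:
y(t, L) = 6*L*t
sqrt(61 - 177)*y(-91, 18) = sqrt(61 - 177)*(6*18*(-91)) = sqrt(-116)*(-9828) = (2*I*sqrt(29))*(-9828) = -19656*I*sqrt(29)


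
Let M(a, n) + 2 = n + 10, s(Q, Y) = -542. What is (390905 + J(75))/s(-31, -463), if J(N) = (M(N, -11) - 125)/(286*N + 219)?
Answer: -8470520317/11744598 ≈ -721.23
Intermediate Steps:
M(a, n) = 8 + n (M(a, n) = -2 + (n + 10) = -2 + (10 + n) = 8 + n)
J(N) = -128/(219 + 286*N) (J(N) = ((8 - 11) - 125)/(286*N + 219) = (-3 - 125)/(219 + 286*N) = -128/(219 + 286*N))
(390905 + J(75))/s(-31, -463) = (390905 - 128/(219 + 286*75))/(-542) = (390905 - 128/(219 + 21450))*(-1/542) = (390905 - 128/21669)*(-1/542) = (8470520317/21669)*(-1/542) = -8470520317/11744598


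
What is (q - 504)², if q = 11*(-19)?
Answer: 508369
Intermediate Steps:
q = -209
(q - 504)² = (-209 - 504)² = (-713)² = 508369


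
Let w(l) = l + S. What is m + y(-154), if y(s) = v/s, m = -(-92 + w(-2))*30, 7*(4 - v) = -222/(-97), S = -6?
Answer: 156847753/52283 ≈ 3000.0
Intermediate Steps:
v = 2494/679 (v = 4 - (-222)/(7*(-97)) = 4 - (-222)*(-1)/(7*97) = 4 - ⅐*222/97 = 4 - 222/679 = 2494/679 ≈ 3.6730)
w(l) = -6 + l (w(l) = l - 6 = -6 + l)
m = 3000 (m = -(-92 + (-6 - 2))*30 = -(-92 - 8)*30 = -(-100)*30 = -1*(-3000) = 3000)
y(s) = 2494/(679*s)
m + y(-154) = 3000 + (2494/679)/(-154) = 3000 + (2494/679)*(-1/154) = 3000 - 1247/52283 = 156847753/52283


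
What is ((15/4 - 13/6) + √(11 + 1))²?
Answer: 2089/144 + 19*√3/3 ≈ 25.477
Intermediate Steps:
((15/4 - 13/6) + √(11 + 1))² = ((15*(¼) - 13*⅙) + √12)² = ((15/4 - 13/6) + 2*√3)² = (19/12 + 2*√3)²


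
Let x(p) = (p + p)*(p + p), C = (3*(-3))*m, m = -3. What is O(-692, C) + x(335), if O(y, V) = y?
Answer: 448208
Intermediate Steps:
C = 27 (C = (3*(-3))*(-3) = -9*(-3) = 27)
x(p) = 4*p² (x(p) = (2*p)*(2*p) = 4*p²)
O(-692, C) + x(335) = -692 + 4*335² = -692 + 4*112225 = -692 + 448900 = 448208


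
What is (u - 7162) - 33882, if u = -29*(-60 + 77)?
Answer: -41537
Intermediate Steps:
u = -493 (u = -29*17 = -493)
(u - 7162) - 33882 = (-493 - 7162) - 33882 = -7655 - 33882 = -41537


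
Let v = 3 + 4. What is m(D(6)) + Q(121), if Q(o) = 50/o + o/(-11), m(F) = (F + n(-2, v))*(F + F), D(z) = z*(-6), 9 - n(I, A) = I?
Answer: 216519/121 ≈ 1789.4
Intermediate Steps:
v = 7
n(I, A) = 9 - I
D(z) = -6*z
m(F) = 2*F*(11 + F) (m(F) = (F + (9 - 1*(-2)))*(F + F) = (F + (9 + 2))*(2*F) = (F + 11)*(2*F) = (11 + F)*(2*F) = 2*F*(11 + F))
Q(o) = 50/o - o/11 (Q(o) = 50/o + o*(-1/11) = 50/o - o/11)
m(D(6)) + Q(121) = 2*(-6*6)*(11 - 6*6) + (50/121 - 1/11*121) = 2*(-36)*(11 - 36) + (50*(1/121) - 11) = 2*(-36)*(-25) + (50/121 - 11) = 1800 - 1281/121 = 216519/121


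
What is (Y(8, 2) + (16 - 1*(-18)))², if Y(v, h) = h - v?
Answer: 784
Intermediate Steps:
(Y(8, 2) + (16 - 1*(-18)))² = ((2 - 1*8) + (16 - 1*(-18)))² = ((2 - 8) + (16 + 18))² = (-6 + 34)² = 28² = 784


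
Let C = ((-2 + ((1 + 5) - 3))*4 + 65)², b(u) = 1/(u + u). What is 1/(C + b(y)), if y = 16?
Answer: 32/152353 ≈ 0.00021004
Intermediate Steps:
b(u) = 1/(2*u)
C = 4761 (C = ((-2 + (6 - 3))*4 + 65)² = ((-2 + 3)*4 + 65)² = (1*4 + 65)² = (4 + 65)² = 69² = 4761)
1/(C + b(y)) = 1/(4761 + (½)/16) = 1/(4761 + (½)*(1/16)) = 1/(4761 + 1/32) = 1/(152353/32) = 32/152353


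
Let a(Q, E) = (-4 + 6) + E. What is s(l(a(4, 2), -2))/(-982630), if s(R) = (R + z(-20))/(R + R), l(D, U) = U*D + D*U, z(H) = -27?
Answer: -43/31444160 ≈ -1.3675e-6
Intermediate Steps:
a(Q, E) = 2 + E
l(D, U) = 2*D*U (l(D, U) = D*U + D*U = 2*D*U)
s(R) = (-27 + R)/(2*R) (s(R) = (R - 27)/(R + R) = (-27 + R)/((2*R)) = (-27 + R)*(1/(2*R)) = (-27 + R)/(2*R))
s(l(a(4, 2), -2))/(-982630) = ((-27 + 2*(2 + 2)*(-2))/(2*((2*(2 + 2)*(-2)))))/(-982630) = ((-27 + 2*4*(-2))/(2*((2*4*(-2)))))*(-1/982630) = ((1/2)*(-27 - 16)/(-16))*(-1/982630) = ((1/2)*(-1/16)*(-43))*(-1/982630) = (43/32)*(-1/982630) = -43/31444160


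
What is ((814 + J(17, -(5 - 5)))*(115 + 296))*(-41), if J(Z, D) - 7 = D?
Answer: -13834671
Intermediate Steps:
J(Z, D) = 7 + D
((814 + J(17, -(5 - 5)))*(115 + 296))*(-41) = ((814 + (7 - (5 - 5)))*(115 + 296))*(-41) = ((814 + (7 - 1*0))*411)*(-41) = ((814 + (7 + 0))*411)*(-41) = ((814 + 7)*411)*(-41) = (821*411)*(-41) = 337431*(-41) = -13834671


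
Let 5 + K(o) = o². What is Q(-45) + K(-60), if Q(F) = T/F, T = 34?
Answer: 161741/45 ≈ 3594.2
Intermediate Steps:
K(o) = -5 + o²
Q(F) = 34/F
Q(-45) + K(-60) = 34/(-45) + (-5 + (-60)²) = 34*(-1/45) + (-5 + 3600) = -34/45 + 3595 = 161741/45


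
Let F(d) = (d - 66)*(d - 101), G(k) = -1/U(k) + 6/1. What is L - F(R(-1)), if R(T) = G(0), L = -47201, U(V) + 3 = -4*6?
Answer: -38560645/729 ≈ -52895.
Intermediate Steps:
U(V) = -27 (U(V) = -3 - 4*6 = -3 - 24 = -27)
G(k) = 163/27 (G(k) = -1/(-27) + 6/1 = -1*(-1/27) + 6*1 = 1/27 + 6 = 163/27)
R(T) = 163/27
F(d) = (-101 + d)*(-66 + d) (F(d) = (-66 + d)*(-101 + d) = (-101 + d)*(-66 + d))
L - F(R(-1)) = -47201 - (6666 + (163/27)² - 167*163/27) = -47201 - (6666 + 26569/729 - 27221/27) = -47201 - 1*4151116/729 = -47201 - 4151116/729 = -38560645/729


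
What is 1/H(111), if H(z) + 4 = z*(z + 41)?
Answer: 1/16868 ≈ 5.9284e-5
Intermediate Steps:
H(z) = -4 + z*(41 + z) (H(z) = -4 + z*(z + 41) = -4 + z*(41 + z))
1/H(111) = 1/(-4 + 111² + 41*111) = 1/(-4 + 12321 + 4551) = 1/16868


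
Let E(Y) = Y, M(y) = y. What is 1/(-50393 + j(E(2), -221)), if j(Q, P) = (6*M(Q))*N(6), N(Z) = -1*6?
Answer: -1/50465 ≈ -1.9816e-5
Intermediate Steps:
N(Z) = -6
j(Q, P) = -36*Q (j(Q, P) = (6*Q)*(-6) = -36*Q)
1/(-50393 + j(E(2), -221)) = 1/(-50393 - 36*2) = 1/(-50393 - 72) = 1/(-50465) = -1/50465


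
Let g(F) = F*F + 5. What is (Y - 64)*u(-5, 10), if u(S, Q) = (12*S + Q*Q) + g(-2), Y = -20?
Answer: -4116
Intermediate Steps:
g(F) = 5 + F² (g(F) = F² + 5 = 5 + F²)
u(S, Q) = 9 + Q² + 12*S (u(S, Q) = (12*S + Q*Q) + (5 + (-2)²) = (12*S + Q²) + (5 + 4) = (Q² + 12*S) + 9 = 9 + Q² + 12*S)
(Y - 64)*u(-5, 10) = (-20 - 64)*(9 + 10² + 12*(-5)) = -84*(9 + 100 - 60) = -84*49 = -4116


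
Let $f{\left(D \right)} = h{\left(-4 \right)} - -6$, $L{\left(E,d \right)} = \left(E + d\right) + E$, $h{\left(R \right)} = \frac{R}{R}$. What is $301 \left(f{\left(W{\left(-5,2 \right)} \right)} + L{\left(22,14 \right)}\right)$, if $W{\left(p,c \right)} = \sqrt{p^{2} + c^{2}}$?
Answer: $19565$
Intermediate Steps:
$h{\left(R \right)} = 1$
$W{\left(p,c \right)} = \sqrt{c^{2} + p^{2}}$
$L{\left(E,d \right)} = d + 2 E$
$f{\left(D \right)} = 7$ ($f{\left(D \right)} = 1 - -6 = 1 + 6 = 7$)
$301 \left(f{\left(W{\left(-5,2 \right)} \right)} + L{\left(22,14 \right)}\right) = 301 \left(7 + \left(14 + 2 \cdot 22\right)\right) = 301 \left(7 + \left(14 + 44\right)\right) = 301 \left(7 + 58\right) = 301 \cdot 65 = 19565$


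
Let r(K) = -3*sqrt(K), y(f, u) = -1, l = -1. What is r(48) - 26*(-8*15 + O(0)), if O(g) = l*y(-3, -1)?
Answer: 3094 - 12*sqrt(3) ≈ 3073.2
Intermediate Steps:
O(g) = 1 (O(g) = -1*(-1) = 1)
r(48) - 26*(-8*15 + O(0)) = -12*sqrt(3) - 26*(-8*15 + 1) = -12*sqrt(3) - 26*(-120 + 1) = -12*sqrt(3) - 26*(-119) = -12*sqrt(3) + 3094 = 3094 - 12*sqrt(3)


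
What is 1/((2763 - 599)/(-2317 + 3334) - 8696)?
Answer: -1017/8841668 ≈ -0.00011502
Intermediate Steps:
1/((2763 - 599)/(-2317 + 3334) - 8696) = 1/(2164/1017 - 8696) = 1/(-8841668/1017) = -1017/8841668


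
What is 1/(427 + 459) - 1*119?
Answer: -105433/886 ≈ -119.00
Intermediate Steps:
1/(427 + 459) - 1*119 = 1/886 - 119 = -105433/886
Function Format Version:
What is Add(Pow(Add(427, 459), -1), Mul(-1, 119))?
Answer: Rational(-105433, 886) ≈ -119.00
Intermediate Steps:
Add(Pow(Add(427, 459), -1), Mul(-1, 119)) = Add(Pow(886, -1), -119) = Add(Rational(1, 886), -119) = Rational(-105433, 886)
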